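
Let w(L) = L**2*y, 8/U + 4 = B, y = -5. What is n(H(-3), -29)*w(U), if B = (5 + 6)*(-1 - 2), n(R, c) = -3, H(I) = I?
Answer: 960/1369 ≈ 0.70124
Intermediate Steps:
B = -33 (B = 11*(-3) = -33)
U = -8/37 (U = 8/(-4 - 33) = 8/(-37) = 8*(-1/37) = -8/37 ≈ -0.21622)
w(L) = -5*L**2 (w(L) = L**2*(-5) = -5*L**2)
n(H(-3), -29)*w(U) = -(-15)*(-8/37)**2 = -(-15)*64/1369 = -3*(-320/1369) = 960/1369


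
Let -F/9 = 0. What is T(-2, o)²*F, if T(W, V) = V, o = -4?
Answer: 0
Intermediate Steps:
F = 0 (F = -9*0 = 0)
T(-2, o)²*F = (-4)²*0 = 16*0 = 0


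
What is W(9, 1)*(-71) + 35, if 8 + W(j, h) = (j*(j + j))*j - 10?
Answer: -102205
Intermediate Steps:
W(j, h) = -18 + 2*j³ (W(j, h) = -8 + ((j*(j + j))*j - 10) = -8 + ((j*(2*j))*j - 10) = -8 + ((2*j²)*j - 10) = -8 + (2*j³ - 10) = -8 + (-10 + 2*j³) = -18 + 2*j³)
W(9, 1)*(-71) + 35 = (-18 + 2*9³)*(-71) + 35 = (-18 + 2*729)*(-71) + 35 = (-18 + 1458)*(-71) + 35 = 1440*(-71) + 35 = -102240 + 35 = -102205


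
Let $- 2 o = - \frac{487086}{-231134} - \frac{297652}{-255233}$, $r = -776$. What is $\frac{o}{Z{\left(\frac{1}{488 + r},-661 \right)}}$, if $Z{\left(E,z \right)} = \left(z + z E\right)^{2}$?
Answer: $- \frac{572070450866688}{151648925399247068177} \approx -3.7723 \cdot 10^{-6}$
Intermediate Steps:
$Z{\left(E,z \right)} = \left(z + E z\right)^{2}$
$o = - \frac{96558959203}{58993024222}$ ($o = - \frac{- \frac{487086}{-231134} - \frac{297652}{-255233}}{2} = - \frac{\left(-487086\right) \left(- \frac{1}{231134}\right) - - \frac{297652}{255233}}{2} = - \frac{\frac{243543}{115567} + \frac{297652}{255233}}{2} = \left(- \frac{1}{2}\right) \frac{96558959203}{29496512111} = - \frac{96558959203}{58993024222} \approx -1.6368$)
$\frac{o}{Z{\left(\frac{1}{488 + r},-661 \right)}} = - \frac{96558959203}{58993024222 \left(-661\right)^{2} \left(1 + \frac{1}{488 - 776}\right)^{2}} = - \frac{96558959203}{58993024222 \cdot 436921 \left(1 + \frac{1}{-288}\right)^{2}} = - \frac{96558959203}{58993024222 \cdot 436921 \left(1 - \frac{1}{288}\right)^{2}} = - \frac{96558959203}{58993024222 \cdot 436921 \left(\frac{287}{288}\right)^{2}} = - \frac{96558959203}{58993024222 \cdot 436921 \cdot \frac{82369}{82944}} = - \frac{96558959203}{58993024222 \cdot \frac{35988745849}{82944}} = \left(- \frac{96558959203}{58993024222}\right) \frac{82944}{35988745849} = - \frac{572070450866688}{151648925399247068177}$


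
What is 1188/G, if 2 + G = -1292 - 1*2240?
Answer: -198/589 ≈ -0.33616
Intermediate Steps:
G = -3534 (G = -2 + (-1292 - 1*2240) = -2 + (-1292 - 2240) = -2 - 3532 = -3534)
1188/G = 1188/(-3534) = 1188*(-1/3534) = -198/589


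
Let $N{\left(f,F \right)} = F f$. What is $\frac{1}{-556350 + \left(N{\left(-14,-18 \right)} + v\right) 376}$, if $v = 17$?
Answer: $- \frac{1}{455206} \approx -2.1968 \cdot 10^{-6}$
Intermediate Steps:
$\frac{1}{-556350 + \left(N{\left(-14,-18 \right)} + v\right) 376} = \frac{1}{-556350 + \left(\left(-18\right) \left(-14\right) + 17\right) 376} = \frac{1}{-556350 + \left(252 + 17\right) 376} = \frac{1}{-556350 + 269 \cdot 376} = \frac{1}{-556350 + 101144} = \frac{1}{-455206} = - \frac{1}{455206}$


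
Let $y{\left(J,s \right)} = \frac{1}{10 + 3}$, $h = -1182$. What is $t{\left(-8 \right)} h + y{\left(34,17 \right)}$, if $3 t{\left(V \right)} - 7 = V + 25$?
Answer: $- \frac{122927}{13} \approx -9455.9$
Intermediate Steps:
$t{\left(V \right)} = \frac{32}{3} + \frac{V}{3}$ ($t{\left(V \right)} = \frac{7}{3} + \frac{V + 25}{3} = \frac{7}{3} + \frac{25 + V}{3} = \frac{7}{3} + \left(\frac{25}{3} + \frac{V}{3}\right) = \frac{32}{3} + \frac{V}{3}$)
$y{\left(J,s \right)} = \frac{1}{13}$
$t{\left(-8 \right)} h + y{\left(34,17 \right)} = \left(\frac{32}{3} + \frac{1}{3} \left(-8\right)\right) \left(-1182\right) + \frac{1}{13} = \left(\frac{32}{3} - \frac{8}{3}\right) \left(-1182\right) + \frac{1}{13} = 8 \left(-1182\right) + \frac{1}{13} = -9456 + \frac{1}{13} = - \frac{122927}{13}$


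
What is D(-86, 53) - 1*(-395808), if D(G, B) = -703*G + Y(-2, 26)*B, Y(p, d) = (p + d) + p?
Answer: 457432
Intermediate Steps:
Y(p, d) = d + 2*p (Y(p, d) = (d + p) + p = d + 2*p)
D(G, B) = -703*G + 22*B (D(G, B) = -703*G + (26 + 2*(-2))*B = -703*G + (26 - 4)*B = -703*G + 22*B)
D(-86, 53) - 1*(-395808) = (-703*(-86) + 22*53) - 1*(-395808) = (60458 + 1166) + 395808 = 61624 + 395808 = 457432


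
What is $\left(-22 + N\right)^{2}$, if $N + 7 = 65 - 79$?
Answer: $1849$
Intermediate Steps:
$N = -21$ ($N = -7 + \left(65 - 79\right) = -7 - 14 = -21$)
$\left(-22 + N\right)^{2} = \left(-22 - 21\right)^{2} = \left(-43\right)^{2} = 1849$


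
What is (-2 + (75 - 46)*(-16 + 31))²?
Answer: 187489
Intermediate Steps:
(-2 + (75 - 46)*(-16 + 31))² = (-2 + 29*15)² = (-2 + 435)² = 433² = 187489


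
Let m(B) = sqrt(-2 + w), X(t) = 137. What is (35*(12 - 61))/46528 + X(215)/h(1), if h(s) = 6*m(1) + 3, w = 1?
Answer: 6348611/697920 - 274*I/15 ≈ 9.0965 - 18.267*I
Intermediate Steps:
m(B) = I (m(B) = sqrt(-2 + 1) = sqrt(-1) = I)
h(s) = 3 + 6*I (h(s) = 6*I + 3 = 3 + 6*I)
(35*(12 - 61))/46528 + X(215)/h(1) = (35*(12 - 61))/46528 + 137/(3 + 6*I) = (35*(-49))*(1/46528) + 137*((3 - 6*I)/45) = -1715*1/46528 + 137*(3 - 6*I)/45 = -1715/46528 + 137*(3 - 6*I)/45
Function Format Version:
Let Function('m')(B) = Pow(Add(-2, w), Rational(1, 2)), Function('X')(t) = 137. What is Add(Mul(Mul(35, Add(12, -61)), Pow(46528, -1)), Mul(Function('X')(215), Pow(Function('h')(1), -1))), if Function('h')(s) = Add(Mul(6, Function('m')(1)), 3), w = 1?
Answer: Add(Rational(6348611, 697920), Mul(Rational(-274, 15), I)) ≈ Add(9.0965, Mul(-18.267, I))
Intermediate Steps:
Function('m')(B) = I (Function('m')(B) = Pow(Add(-2, 1), Rational(1, 2)) = Pow(-1, Rational(1, 2)) = I)
Function('h')(s) = Add(3, Mul(6, I)) (Function('h')(s) = Add(Mul(6, I), 3) = Add(3, Mul(6, I)))
Add(Mul(Mul(35, Add(12, -61)), Pow(46528, -1)), Mul(Function('X')(215), Pow(Function('h')(1), -1))) = Add(Mul(Mul(35, Add(12, -61)), Pow(46528, -1)), Mul(137, Pow(Add(3, Mul(6, I)), -1))) = Add(Mul(Mul(35, -49), Rational(1, 46528)), Mul(137, Mul(Rational(1, 45), Add(3, Mul(-6, I))))) = Add(Mul(-1715, Rational(1, 46528)), Mul(Rational(137, 45), Add(3, Mul(-6, I)))) = Add(Rational(-1715, 46528), Mul(Rational(137, 45), Add(3, Mul(-6, I))))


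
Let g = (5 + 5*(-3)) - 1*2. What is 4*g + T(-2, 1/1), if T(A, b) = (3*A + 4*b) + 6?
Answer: -44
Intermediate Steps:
T(A, b) = 6 + 3*A + 4*b
g = -12 (g = (5 - 15) - 2 = -10 - 2 = -12)
4*g + T(-2, 1/1) = 4*(-12) + (6 + 3*(-2) + 4/1) = -48 + (6 - 6 + 4*1) = -48 + (6 - 6 + 4) = -48 + 4 = -44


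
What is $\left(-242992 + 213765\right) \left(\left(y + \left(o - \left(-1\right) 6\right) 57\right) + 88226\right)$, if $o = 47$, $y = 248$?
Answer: $-2674124365$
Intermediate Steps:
$\left(-242992 + 213765\right) \left(\left(y + \left(o - \left(-1\right) 6\right) 57\right) + 88226\right) = \left(-242992 + 213765\right) \left(\left(248 + \left(47 - \left(-1\right) 6\right) 57\right) + 88226\right) = - 29227 \left(\left(248 + \left(47 - -6\right) 57\right) + 88226\right) = - 29227 \left(\left(248 + \left(47 + 6\right) 57\right) + 88226\right) = - 29227 \left(\left(248 + 53 \cdot 57\right) + 88226\right) = - 29227 \left(\left(248 + 3021\right) + 88226\right) = - 29227 \left(3269 + 88226\right) = \left(-29227\right) 91495 = -2674124365$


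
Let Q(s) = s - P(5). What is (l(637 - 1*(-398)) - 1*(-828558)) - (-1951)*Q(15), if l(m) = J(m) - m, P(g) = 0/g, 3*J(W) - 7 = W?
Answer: 2571406/3 ≈ 8.5714e+5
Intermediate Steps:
J(W) = 7/3 + W/3
P(g) = 0
Q(s) = s (Q(s) = s - 1*0 = s + 0 = s)
l(m) = 7/3 - 2*m/3 (l(m) = (7/3 + m/3) - m = 7/3 - 2*m/3)
(l(637 - 1*(-398)) - 1*(-828558)) - (-1951)*Q(15) = ((7/3 - 2*(637 - 1*(-398))/3) - 1*(-828558)) - (-1951)*15 = ((7/3 - 2*(637 + 398)/3) + 828558) - 1*(-29265) = ((7/3 - ⅔*1035) + 828558) + 29265 = ((7/3 - 690) + 828558) + 29265 = (-2063/3 + 828558) + 29265 = 2483611/3 + 29265 = 2571406/3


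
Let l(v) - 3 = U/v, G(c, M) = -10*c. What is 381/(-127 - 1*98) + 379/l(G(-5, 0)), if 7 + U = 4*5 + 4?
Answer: 1400041/12525 ≈ 111.78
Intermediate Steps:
U = 17 (U = -7 + (4*5 + 4) = -7 + (20 + 4) = -7 + 24 = 17)
G(c, M) = -10*c
l(v) = 3 + 17/v
381/(-127 - 1*98) + 379/l(G(-5, 0)) = 381/(-127 - 1*98) + 379/(3 + 17/((-10*(-5)))) = 381/(-127 - 98) + 379/(3 + 17/50) = 381/(-225) + 379/(3 + 17*(1/50)) = 381*(-1/225) + 379/(3 + 17/50) = -127/75 + 379/(167/50) = -127/75 + 379*(50/167) = -127/75 + 18950/167 = 1400041/12525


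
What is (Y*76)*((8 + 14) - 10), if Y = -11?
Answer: -10032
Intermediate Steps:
(Y*76)*((8 + 14) - 10) = (-11*76)*((8 + 14) - 10) = -836*(22 - 10) = -836*12 = -10032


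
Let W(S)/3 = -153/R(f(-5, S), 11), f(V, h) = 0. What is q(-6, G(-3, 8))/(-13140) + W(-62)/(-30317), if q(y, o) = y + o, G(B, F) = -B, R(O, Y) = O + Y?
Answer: 2343907/1460673060 ≈ 0.0016047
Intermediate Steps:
q(y, o) = o + y
W(S) = -459/11 (W(S) = 3*(-153/(0 + 11)) = 3*(-153/11) = -459/11)
q(-6, G(-3, 8))/(-13140) + W(-62)/(-30317) = (-1*(-3) - 6)/(-13140) - 459/11/(-30317) = (3 - 6)*(-1/13140) - 459/11*(-1/30317) = -3*(-1/13140) + 459/333487 = 1/4380 + 459/333487 = 2343907/1460673060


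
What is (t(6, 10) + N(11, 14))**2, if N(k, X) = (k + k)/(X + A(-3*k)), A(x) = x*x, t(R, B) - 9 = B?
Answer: 440118441/1216609 ≈ 361.76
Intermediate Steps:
t(R, B) = 9 + B
A(x) = x**2
N(k, X) = 2*k/(X + 9*k**2) (N(k, X) = (k + k)/(X + (-3*k)**2) = (2*k)/(X + 9*k**2) = 2*k/(X + 9*k**2))
(t(6, 10) + N(11, 14))**2 = ((9 + 10) + 2*11/(14 + 9*11**2))**2 = (19 + 2*11/(14 + 9*121))**2 = (19 + 2*11/(14 + 1089))**2 = (19 + 2*11/1103)**2 = (19 + 2*11*(1/1103))**2 = (19 + 22/1103)**2 = (20979/1103)**2 = 440118441/1216609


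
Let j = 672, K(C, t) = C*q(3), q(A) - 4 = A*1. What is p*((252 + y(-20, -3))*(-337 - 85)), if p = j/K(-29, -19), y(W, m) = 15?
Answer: 10816704/29 ≈ 3.7299e+5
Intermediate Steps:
q(A) = 4 + A (q(A) = 4 + A*1 = 4 + A)
K(C, t) = 7*C (K(C, t) = C*(4 + 3) = C*7 = 7*C)
p = -96/29 (p = 672/((7*(-29))) = 672/(-203) = 672*(-1/203) = -96/29 ≈ -3.3103)
p*((252 + y(-20, -3))*(-337 - 85)) = -96*(252 + 15)*(-337 - 85)/29 = -25632*(-422)/29 = -96/29*(-112674) = 10816704/29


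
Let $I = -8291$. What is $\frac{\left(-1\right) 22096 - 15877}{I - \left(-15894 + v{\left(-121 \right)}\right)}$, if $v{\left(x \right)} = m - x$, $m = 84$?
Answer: $- \frac{37973}{7398} \approx -5.1329$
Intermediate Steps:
$v{\left(x \right)} = 84 - x$
$\frac{\left(-1\right) 22096 - 15877}{I - \left(-15894 + v{\left(-121 \right)}\right)} = \frac{\left(-1\right) 22096 - 15877}{-8291 + \left(15894 - \left(84 - -121\right)\right)} = \frac{-22096 - 15877}{-8291 + \left(15894 - \left(84 + 121\right)\right)} = - \frac{37973}{-8291 + \left(15894 - 205\right)} = - \frac{37973}{-8291 + 15689} = - \frac{37973}{7398}$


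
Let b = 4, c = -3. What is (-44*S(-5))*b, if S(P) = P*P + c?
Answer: -3872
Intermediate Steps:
S(P) = -3 + P**2 (S(P) = P*P - 3 = P**2 - 3 = -3 + P**2)
(-44*S(-5))*b = -44*(-3 + (-5)**2)*4 = -44*(-3 + 25)*4 = -44*22*4 = -968*4 = -3872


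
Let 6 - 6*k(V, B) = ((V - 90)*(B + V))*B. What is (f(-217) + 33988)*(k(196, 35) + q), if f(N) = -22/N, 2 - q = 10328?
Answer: -161374145840/31 ≈ -5.2056e+9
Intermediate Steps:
q = -10326 (q = 2 - 1*10328 = 2 - 10328 = -10326)
k(V, B) = 1 - B*(-90 + V)*(B + V)/6 (k(V, B) = 1 - (V - 90)*(B + V)*B/6 = 1 - (-90 + V)*(B + V)*B/6 = 1 - B*(-90 + V)*(B + V)/6)
(f(-217) + 33988)*(k(196, 35) + q) = (-22/(-217) + 33988)*((1 + 15*35**2 + 15*35*196 - 1/6*35*196**2 - 1/6*196*35**2) - 10326) = (-22*(-1/217) + 33988)*((1 + 15*1225 + 102900 - 1/6*35*38416 - 1/6*196*1225) - 10326) = (22/217 + 33988)*((1 + 18375 + 102900 - 672280/3 - 120050/3) - 10326) = 7375418*(-142834 - 10326)/217 = (7375418/217)*(-153160) = -161374145840/31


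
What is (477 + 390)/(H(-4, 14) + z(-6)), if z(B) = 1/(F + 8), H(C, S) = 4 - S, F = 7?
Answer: -13005/149 ≈ -87.282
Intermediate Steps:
z(B) = 1/15 (z(B) = 1/(7 + 8) = 1/15)
(477 + 390)/(H(-4, 14) + z(-6)) = (477 + 390)/((4 - 1*14) + 1/15) = 867/((4 - 14) + 1/15) = 867/(-10 + 1/15) = 867/(-149/15) = 867*(-15/149) = -13005/149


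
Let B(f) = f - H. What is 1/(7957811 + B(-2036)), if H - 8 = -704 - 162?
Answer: 1/7956633 ≈ 1.2568e-7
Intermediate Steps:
H = -858 (H = 8 + (-704 - 162) = 8 - 866 = -858)
B(f) = 858 + f (B(f) = f - 1*(-858) = f + 858 = 858 + f)
1/(7957811 + B(-2036)) = 1/(7957811 + (858 - 2036)) = 1/(7957811 - 1178) = 1/7956633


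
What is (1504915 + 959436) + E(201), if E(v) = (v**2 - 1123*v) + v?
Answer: 2279230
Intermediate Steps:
E(v) = v**2 - 1122*v
(1504915 + 959436) + E(201) = (1504915 + 959436) + 201*(-1122 + 201) = 2464351 + 201*(-921) = 2464351 - 185121 = 2279230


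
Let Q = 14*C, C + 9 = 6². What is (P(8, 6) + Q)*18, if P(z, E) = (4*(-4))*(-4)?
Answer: 7956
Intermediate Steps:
P(z, E) = 64 (P(z, E) = -16*(-4) = 64)
C = 27 (C = -9 + 6² = -9 + 36 = 27)
Q = 378 (Q = 14*27 = 378)
(P(8, 6) + Q)*18 = (64 + 378)*18 = 442*18 = 7956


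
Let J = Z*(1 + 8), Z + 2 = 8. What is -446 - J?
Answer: -500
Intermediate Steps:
Z = 6 (Z = -2 + 8 = 6)
J = 54 (J = 6*(1 + 8) = 6*9 = 54)
-446 - J = -446 - 1*54 = -446 - 54 = -500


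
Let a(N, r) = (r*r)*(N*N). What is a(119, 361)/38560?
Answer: 1845475681/38560 ≈ 47860.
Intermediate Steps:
a(N, r) = N²*r² (a(N, r) = r²*N² = N²*r²)
a(119, 361)/38560 = (119²*361²)/38560 = (14161*130321)*(1/38560) = 1845475681*(1/38560) = 1845475681/38560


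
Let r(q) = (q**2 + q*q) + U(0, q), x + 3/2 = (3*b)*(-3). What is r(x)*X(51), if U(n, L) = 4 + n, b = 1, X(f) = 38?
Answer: 8531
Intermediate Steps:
x = -21/2 (x = -3/2 + (3*1)*(-3) = -3/2 + 3*(-3) = -3/2 - 9 = -21/2 ≈ -10.500)
r(q) = 4 + 2*q**2 (r(q) = (q**2 + q*q) + (4 + 0) = (q**2 + q**2) + 4 = 2*q**2 + 4 = 4 + 2*q**2)
r(x)*X(51) = (4 + 2*(-21/2)**2)*38 = (4 + 2*(441/4))*38 = (4 + 441/2)*38 = (449/2)*38 = 8531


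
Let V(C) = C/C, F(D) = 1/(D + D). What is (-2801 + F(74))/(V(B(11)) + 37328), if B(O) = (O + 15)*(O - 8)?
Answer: -414547/5524692 ≈ -0.075035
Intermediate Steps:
B(O) = (-8 + O)*(15 + O) (B(O) = (15 + O)*(-8 + O) = (-8 + O)*(15 + O))
F(D) = 1/(2*D)
V(C) = 1
(-2801 + F(74))/(V(B(11)) + 37328) = (-2801 + (½)/74)/(1 + 37328) = (-2801 + (½)*(1/74))/37329 = (-2801 + 1/148)*(1/37329) = -414547/148*1/37329 = -414547/5524692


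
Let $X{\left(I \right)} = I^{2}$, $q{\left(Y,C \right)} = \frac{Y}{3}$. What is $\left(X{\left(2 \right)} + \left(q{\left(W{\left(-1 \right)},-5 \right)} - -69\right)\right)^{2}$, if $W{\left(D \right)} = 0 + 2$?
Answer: $\frac{48841}{9} \approx 5426.8$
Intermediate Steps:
$W{\left(D \right)} = 2$
$q{\left(Y,C \right)} = \frac{Y}{3}$ ($q{\left(Y,C \right)} = Y \frac{1}{3} = \frac{Y}{3}$)
$\left(X{\left(2 \right)} + \left(q{\left(W{\left(-1 \right)},-5 \right)} - -69\right)\right)^{2} = \left(2^{2} + \left(\frac{1}{3} \cdot 2 - -69\right)\right)^{2} = \left(4 + \left(\frac{2}{3} + 69\right)\right)^{2} = \left(4 + \frac{209}{3}\right)^{2} = \left(\frac{221}{3}\right)^{2} = \frac{48841}{9}$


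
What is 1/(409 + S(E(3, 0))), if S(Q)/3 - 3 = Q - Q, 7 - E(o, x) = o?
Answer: 1/418 ≈ 0.0023923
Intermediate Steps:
E(o, x) = 7 - o
S(Q) = 9 (S(Q) = 9 + 3*(Q - Q) = 9 + 3*0 = 9 + 0 = 9)
1/(409 + S(E(3, 0))) = 1/(409 + 9) = 1/418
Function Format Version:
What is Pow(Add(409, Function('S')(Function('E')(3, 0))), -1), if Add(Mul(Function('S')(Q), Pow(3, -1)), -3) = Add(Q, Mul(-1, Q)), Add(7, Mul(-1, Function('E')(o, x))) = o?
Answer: Rational(1, 418) ≈ 0.0023923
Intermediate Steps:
Function('E')(o, x) = Add(7, Mul(-1, o))
Function('S')(Q) = 9 (Function('S')(Q) = Add(9, Mul(3, Add(Q, Mul(-1, Q)))) = Add(9, Mul(3, 0)) = Add(9, 0) = 9)
Pow(Add(409, Function('S')(Function('E')(3, 0))), -1) = Pow(Add(409, 9), -1) = Pow(418, -1) = Rational(1, 418)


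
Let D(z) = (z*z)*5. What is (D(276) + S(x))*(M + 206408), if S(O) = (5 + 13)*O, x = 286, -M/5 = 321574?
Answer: -541003572936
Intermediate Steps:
M = -1607870 (M = -5*321574 = -1607870)
D(z) = 5*z² (D(z) = z²*5 = 5*z²)
S(O) = 18*O
(D(276) + S(x))*(M + 206408) = (5*276² + 18*286)*(-1607870 + 206408) = (5*76176 + 5148)*(-1401462) = (380880 + 5148)*(-1401462) = 386028*(-1401462) = -541003572936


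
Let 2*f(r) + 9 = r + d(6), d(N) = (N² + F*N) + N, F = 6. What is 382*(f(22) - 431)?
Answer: -147261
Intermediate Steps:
d(N) = N² + 7*N (d(N) = (N² + 6*N) + N = N² + 7*N)
f(r) = 69/2 + r/2 (f(r) = -9/2 + (r + 6*(7 + 6))/2 = -9/2 + (r + 6*13)/2 = -9/2 + (r + 78)/2 = -9/2 + (78 + r)/2 = -9/2 + (39 + r/2) = 69/2 + r/2)
382*(f(22) - 431) = 382*((69/2 + (½)*22) - 431) = 382*((69/2 + 11) - 431) = 382*(91/2 - 431) = 382*(-771/2) = -147261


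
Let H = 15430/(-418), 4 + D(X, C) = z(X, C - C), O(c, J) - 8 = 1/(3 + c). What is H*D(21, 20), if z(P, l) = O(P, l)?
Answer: -748355/5016 ≈ -149.19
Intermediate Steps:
O(c, J) = 8 + 1/(3 + c)
z(P, l) = (25 + 8*P)/(3 + P)
D(X, C) = -4 + (25 + 8*X)/(3 + X)
H = -7715/209 (H = 15430*(-1/418) = -7715/209 ≈ -36.914)
H*D(21, 20) = -7715*(13 + 4*21)/(209*(3 + 21)) = -7715*(13 + 84)/(209*24) = -7715*97/5016 = -7715/209*97/24 = -748355/5016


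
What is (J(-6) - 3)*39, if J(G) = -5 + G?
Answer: -546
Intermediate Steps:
(J(-6) - 3)*39 = ((-5 - 6) - 3)*39 = (-11 - 3)*39 = -14*39 = -546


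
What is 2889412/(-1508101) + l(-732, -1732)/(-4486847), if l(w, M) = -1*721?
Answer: -12963262223143/6766618447547 ≈ -1.9158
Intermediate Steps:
l(w, M) = -721
2889412/(-1508101) + l(-732, -1732)/(-4486847) = 2889412/(-1508101) - 721/(-4486847) = 2889412*(-1/1508101) - 721*(-1/4486847) = -2889412/1508101 + 721/4486847 = -12963262223143/6766618447547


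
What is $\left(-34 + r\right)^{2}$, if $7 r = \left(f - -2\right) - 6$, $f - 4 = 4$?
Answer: $\frac{54756}{49} \approx 1117.5$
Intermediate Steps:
$f = 8$ ($f = 4 + 4 = 8$)
$r = \frac{4}{7}$ ($r = \frac{\left(8 - -2\right) - 6}{7} = \frac{\left(8 + 2\right) - 6}{7} = \frac{10 - 6}{7} = \frac{1}{7} \cdot 4 = \frac{4}{7} \approx 0.57143$)
$\left(-34 + r\right)^{2} = \left(-34 + \frac{4}{7}\right)^{2} = \left(- \frac{234}{7}\right)^{2} = \frac{54756}{49}$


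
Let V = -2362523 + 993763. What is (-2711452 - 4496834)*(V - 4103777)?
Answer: 39447611841582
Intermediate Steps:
V = -1368760
(-2711452 - 4496834)*(V - 4103777) = (-2711452 - 4496834)*(-1368760 - 4103777) = -7208286*(-5472537) = 39447611841582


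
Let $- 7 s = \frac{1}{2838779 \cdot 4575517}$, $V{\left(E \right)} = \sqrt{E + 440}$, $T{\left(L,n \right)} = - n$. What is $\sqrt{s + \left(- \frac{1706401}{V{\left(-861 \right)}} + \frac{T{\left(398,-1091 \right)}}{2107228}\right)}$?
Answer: $\frac{\sqrt{842131812437706628275847504455229030615881 + 6592738540536334304897075654856072411163715540116 i \sqrt{421}}}{40330483235379775774294} \approx 203.92 + 203.92 i$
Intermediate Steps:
$V{\left(E \right)} = \sqrt{440 + E}$
$s = - \frac{1}{90922171016201}$ ($s = - \frac{\frac{1}{2838779} \cdot \frac{1}{4575517}}{7} = \left(- \frac{1}{7}\right) \frac{1}{12988881573743} = - \frac{1}{90922171016201} \approx -1.0998 \cdot 10^{-14}$)
$\sqrt{s + \left(- \frac{1706401}{V{\left(-861 \right)}} + \frac{T{\left(398,-1091 \right)}}{2107228}\right)} = \sqrt{- \frac{1}{90922171016201} + \left(- \frac{1706401}{\sqrt{440 - 861}} + \frac{\left(-1\right) \left(-1091\right)}{2107228}\right)} = \sqrt{- \frac{1}{90922171016201} + \left(- \frac{1706401}{\sqrt{-421}} + 1091 \cdot \frac{1}{2107228}\right)} = \sqrt{- \frac{1}{90922171016201} + \left(- \frac{1706401}{i \sqrt{421}} + \frac{1091}{2107228}\right)} = \sqrt{- \frac{1}{90922171016201} + \left(- 1706401 \left(- \frac{i \sqrt{421}}{421}\right) + \frac{1091}{2107228}\right)} = \sqrt{- \frac{1}{90922171016201} + \left(\frac{1706401 i \sqrt{421}}{421} + \frac{1091}{2107228}\right)} = \sqrt{- \frac{1}{90922171016201} + \left(\frac{1091}{2107228} + \frac{1706401 i \sqrt{421}}{421}\right)} = \sqrt{\frac{99196088576568063}{191593744586127200828} + \frac{1706401 i \sqrt{421}}{421}}$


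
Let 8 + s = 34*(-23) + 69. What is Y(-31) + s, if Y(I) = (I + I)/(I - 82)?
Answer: -81411/113 ≈ -720.45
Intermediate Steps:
Y(I) = 2*I/(-82 + I) (Y(I) = (2*I)/(-82 + I) = 2*I/(-82 + I))
s = -721 (s = -8 + (34*(-23) + 69) = -8 + (-782 + 69) = -8 - 713 = -721)
Y(-31) + s = 2*(-31)/(-82 - 31) - 721 = 2*(-31)/(-113) - 721 = 2*(-31)*(-1/113) - 721 = 62/113 - 721 = -81411/113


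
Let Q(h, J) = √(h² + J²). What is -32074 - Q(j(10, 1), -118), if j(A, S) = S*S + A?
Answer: -32074 - 53*√5 ≈ -32193.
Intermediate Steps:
j(A, S) = A + S² (j(A, S) = S² + A = A + S²)
Q(h, J) = √(J² + h²)
-32074 - Q(j(10, 1), -118) = -32074 - √((-118)² + (10 + 1²)²) = -32074 - √(13924 + (10 + 1)²) = -32074 - √(13924 + 11²) = -32074 - √(13924 + 121) = -32074 - √14045 = -32074 - 53*√5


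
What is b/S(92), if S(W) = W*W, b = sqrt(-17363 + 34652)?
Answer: 3*sqrt(1921)/8464 ≈ 0.015535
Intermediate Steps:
b = 3*sqrt(1921) (b = sqrt(17289) = 3*sqrt(1921) ≈ 131.49)
S(W) = W**2
b/S(92) = (3*sqrt(1921))/(92**2) = (3*sqrt(1921))/8464 = (3*sqrt(1921))*(1/8464) = 3*sqrt(1921)/8464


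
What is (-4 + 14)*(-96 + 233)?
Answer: 1370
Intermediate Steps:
(-4 + 14)*(-96 + 233) = 10*137 = 1370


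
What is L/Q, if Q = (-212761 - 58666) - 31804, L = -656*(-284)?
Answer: -186304/303231 ≈ -0.61440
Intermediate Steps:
L = 186304
Q = -303231 (Q = -271427 - 31804 = -303231)
L/Q = 186304/(-303231) = 186304*(-1/303231) = -186304/303231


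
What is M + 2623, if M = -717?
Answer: 1906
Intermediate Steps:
M + 2623 = -717 + 2623 = 1906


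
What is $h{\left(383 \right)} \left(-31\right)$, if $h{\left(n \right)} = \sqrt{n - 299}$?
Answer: $- 62 \sqrt{21} \approx -284.12$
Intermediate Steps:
$h{\left(n \right)} = \sqrt{-299 + n}$
$h{\left(383 \right)} \left(-31\right) = \sqrt{-299 + 383} \left(-31\right) = \sqrt{84} \left(-31\right) = 2 \sqrt{21} \left(-31\right) = - 62 \sqrt{21}$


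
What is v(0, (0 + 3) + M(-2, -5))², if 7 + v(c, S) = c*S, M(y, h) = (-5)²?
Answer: 49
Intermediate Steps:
M(y, h) = 25
v(c, S) = -7 + S*c (v(c, S) = -7 + c*S = -7 + S*c)
v(0, (0 + 3) + M(-2, -5))² = (-7 + ((0 + 3) + 25)*0)² = (-7 + (3 + 25)*0)² = (-7 + 28*0)² = (-7 + 0)² = (-7)² = 49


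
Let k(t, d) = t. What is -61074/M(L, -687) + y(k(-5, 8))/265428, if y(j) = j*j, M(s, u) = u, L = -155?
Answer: 5403588949/60783012 ≈ 88.900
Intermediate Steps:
y(j) = j²
-61074/M(L, -687) + y(k(-5, 8))/265428 = -61074/(-687) + (-5)²/265428 = -61074*(-1/687) + 25*(1/265428) = 20358/229 + 25/265428 = 5403588949/60783012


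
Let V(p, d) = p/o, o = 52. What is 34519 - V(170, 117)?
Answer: 897409/26 ≈ 34516.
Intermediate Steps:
V(p, d) = p/52
34519 - V(170, 117) = 34519 - 170/52 = 34519 - 1*85/26 = 34519 - 85/26 = 897409/26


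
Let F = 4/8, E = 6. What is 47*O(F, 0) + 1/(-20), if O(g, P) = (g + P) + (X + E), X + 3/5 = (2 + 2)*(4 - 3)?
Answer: 1861/4 ≈ 465.25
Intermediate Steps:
X = 17/5 (X = -3/5 + (2 + 2)*(4 - 3) = -3/5 + 4*1 = -3/5 + 4 = 17/5 ≈ 3.4000)
F = 1/2 (F = 4*(1/8) = 1/2 ≈ 0.50000)
O(g, P) = 47/5 + P + g (O(g, P) = (g + P) + (17/5 + 6) = (P + g) + 47/5 = 47/5 + P + g)
47*O(F, 0) + 1/(-20) = 47*(47/5 + 0 + 1/2) + 1/(-20) = 47*(99/10) - 1/20 = 4653/10 - 1/20 = 1861/4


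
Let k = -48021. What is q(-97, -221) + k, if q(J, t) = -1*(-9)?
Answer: -48012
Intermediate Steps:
q(J, t) = 9
q(-97, -221) + k = 9 - 48021 = -48012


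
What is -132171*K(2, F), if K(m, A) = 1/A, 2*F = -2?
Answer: 132171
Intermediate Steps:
F = -1 (F = (½)*(-2) = -1)
-132171*K(2, F) = -132171/(-1) = -132171*(-1) = 132171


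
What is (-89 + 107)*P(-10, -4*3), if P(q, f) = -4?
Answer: -72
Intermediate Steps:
(-89 + 107)*P(-10, -4*3) = (-89 + 107)*(-4) = 18*(-4) = -72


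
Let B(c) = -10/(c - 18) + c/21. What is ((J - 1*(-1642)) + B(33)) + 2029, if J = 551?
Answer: 88681/21 ≈ 4222.9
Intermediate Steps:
B(c) = -10/(-18 + c) + c/21 (B(c) = -10/(-18 + c) + c*(1/21) = -10/(-18 + c) + c/21)
((J - 1*(-1642)) + B(33)) + 2029 = ((551 - 1*(-1642)) + (-210 + 33**2 - 18*33)/(21*(-18 + 33))) + 2029 = ((551 + 1642) + (1/21)*(-210 + 1089 - 594)/15) + 2029 = (2193 + (1/21)*(1/15)*285) + 2029 = (2193 + 19/21) + 2029 = 46072/21 + 2029 = 88681/21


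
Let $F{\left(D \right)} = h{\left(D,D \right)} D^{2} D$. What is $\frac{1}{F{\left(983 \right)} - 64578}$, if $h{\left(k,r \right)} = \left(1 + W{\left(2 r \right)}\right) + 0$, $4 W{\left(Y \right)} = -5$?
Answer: $- \frac{4}{950120399} \approx -4.21 \cdot 10^{-9}$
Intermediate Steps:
$W{\left(Y \right)} = - \frac{5}{4}$ ($W{\left(Y \right)} = \frac{1}{4} \left(-5\right) = - \frac{5}{4}$)
$h{\left(k,r \right)} = - \frac{1}{4}$ ($h{\left(k,r \right)} = \left(1 - \frac{5}{4}\right) + 0 = - \frac{1}{4} + 0 = - \frac{1}{4}$)
$F{\left(D \right)} = - \frac{D^{3}}{4}$ ($F{\left(D \right)} = - \frac{D^{2}}{4} D = - \frac{D^{3}}{4}$)
$\frac{1}{F{\left(983 \right)} - 64578} = \frac{1}{- \frac{983^{3}}{4} - 64578} = \frac{1}{\left(- \frac{1}{4}\right) 949862087 - 64578} = \frac{1}{- \frac{949862087}{4} - 64578} = \frac{1}{- \frac{950120399}{4}} = - \frac{4}{950120399}$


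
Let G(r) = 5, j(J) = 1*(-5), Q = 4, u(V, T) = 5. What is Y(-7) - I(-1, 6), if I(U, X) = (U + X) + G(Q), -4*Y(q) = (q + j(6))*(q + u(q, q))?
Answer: -16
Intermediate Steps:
j(J) = -5
Y(q) = -(-5 + q)*(5 + q)/4 (Y(q) = -(q - 5)*(q + 5)/4 = -(-5 + q)*(5 + q)/4)
I(U, X) = 5 + U + X (I(U, X) = (U + X) + 5 = 5 + U + X)
Y(-7) - I(-1, 6) = (25/4 - 1/4*(-7)**2) - (5 - 1 + 6) = (25/4 - 1/4*49) - 1*10 = (25/4 - 49/4) - 10 = -6 - 10 = -16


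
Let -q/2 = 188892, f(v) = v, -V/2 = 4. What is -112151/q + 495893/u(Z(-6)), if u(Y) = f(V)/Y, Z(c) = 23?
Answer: -269301828023/188892 ≈ -1.4257e+6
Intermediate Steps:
V = -8 (V = -2*4 = -8)
q = -377784 (q = -2*188892 = -377784)
u(Y) = -8/Y
-112151/q + 495893/u(Z(-6)) = -112151/(-377784) + 495893/((-8/23)) = -112151*(-1/377784) + 495893/((-8*1/23)) = 112151/377784 + 495893/(-8/23) = 112151/377784 + 495893*(-23/8) = 112151/377784 - 11405539/8 = -269301828023/188892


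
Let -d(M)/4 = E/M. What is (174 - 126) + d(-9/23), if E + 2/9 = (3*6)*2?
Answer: 33512/81 ≈ 413.73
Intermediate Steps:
E = 322/9 (E = -2/9 + (3*6)*2 = -2/9 + 18*2 = -2/9 + 36 = 322/9 ≈ 35.778)
d(M) = -1288/(9*M)
(174 - 126) + d(-9/23) = (174 - 126) - 1288/(9*((-9/23))) = 48 - 1288/(9*((-9*1/23))) = 48 - 1288/(9*(-9/23)) = 48 - 1288/9*(-23/9) = 48 + 29624/81 = 33512/81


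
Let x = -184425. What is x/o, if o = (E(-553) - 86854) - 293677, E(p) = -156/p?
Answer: 101987025/210433487 ≈ 0.48465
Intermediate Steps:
o = -210433487/553 (o = (-156/(-553) - 86854) - 293677 = (-156*(-1/553) - 86854) - 293677 = (156/553 - 86854) - 293677 = -48030106/553 - 293677 = -210433487/553 ≈ -3.8053e+5)
x/o = -184425/(-210433487/553) = -184425*(-553/210433487) = 101987025/210433487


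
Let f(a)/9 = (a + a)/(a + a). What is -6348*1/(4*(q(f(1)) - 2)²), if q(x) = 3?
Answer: -1587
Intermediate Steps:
f(a) = 9 (f(a) = 9*((a + a)/(a + a)) = 9*((2*a)/((2*a))) = 9*((2*a)*(1/(2*a))) = 9*1 = 9)
-6348*1/(4*(q(f(1)) - 2)²) = -6348*1/(4*(3 - 2)²) = -6348/((2*1)²) = -6348/(2²) = -6348/4 = -6348*¼ = -1587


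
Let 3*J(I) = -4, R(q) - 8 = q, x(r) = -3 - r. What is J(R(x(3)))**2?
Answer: 16/9 ≈ 1.7778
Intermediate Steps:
R(q) = 8 + q
J(I) = -4/3 (J(I) = (1/3)*(-4) = -4/3)
J(R(x(3)))**2 = (-4/3)**2 = 16/9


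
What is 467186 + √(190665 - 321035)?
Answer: 467186 + I*√130370 ≈ 4.6719e+5 + 361.07*I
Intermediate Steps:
467186 + √(190665 - 321035) = 467186 + √(-130370) = 467186 + I*√130370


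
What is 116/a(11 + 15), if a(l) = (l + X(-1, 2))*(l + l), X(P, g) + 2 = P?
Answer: 29/299 ≈ 0.096990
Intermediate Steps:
X(P, g) = -2 + P
a(l) = 2*l*(-3 + l) (a(l) = (l + (-2 - 1))*(l + l) = (l - 3)*(2*l) = (-3 + l)*(2*l) = 2*l*(-3 + l))
116/a(11 + 15) = 116/((2*(11 + 15)*(-3 + (11 + 15)))) = 116/((2*26*(-3 + 26))) = 116/((2*26*23)) = 116/1196 = 116*(1/1196) = 29/299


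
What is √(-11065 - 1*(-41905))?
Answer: 2*√7710 ≈ 175.61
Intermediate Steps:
√(-11065 - 1*(-41905)) = √(-11065 + 41905) = √30840 = 2*√7710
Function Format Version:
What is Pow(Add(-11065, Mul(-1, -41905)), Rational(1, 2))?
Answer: Mul(2, Pow(7710, Rational(1, 2))) ≈ 175.61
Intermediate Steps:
Pow(Add(-11065, Mul(-1, -41905)), Rational(1, 2)) = Pow(Add(-11065, 41905), Rational(1, 2)) = Pow(30840, Rational(1, 2)) = Mul(2, Pow(7710, Rational(1, 2)))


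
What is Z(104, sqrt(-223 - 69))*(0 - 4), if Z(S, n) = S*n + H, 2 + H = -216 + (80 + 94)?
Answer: 176 - 832*I*sqrt(73) ≈ 176.0 - 7108.6*I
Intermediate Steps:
H = -44 (H = -2 + (-216 + (80 + 94)) = -2 + (-216 + 174) = -2 - 42 = -44)
Z(S, n) = -44 + S*n (Z(S, n) = S*n - 44 = -44 + S*n)
Z(104, sqrt(-223 - 69))*(0 - 4) = (-44 + 104*sqrt(-223 - 69))*(0 - 4) = (-44 + 104*sqrt(-292))*(-4) = (-44 + 104*(2*I*sqrt(73)))*(-4) = (-44 + 208*I*sqrt(73))*(-4) = 176 - 832*I*sqrt(73)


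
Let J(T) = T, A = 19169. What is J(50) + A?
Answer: 19219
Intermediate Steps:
J(50) + A = 50 + 19169 = 19219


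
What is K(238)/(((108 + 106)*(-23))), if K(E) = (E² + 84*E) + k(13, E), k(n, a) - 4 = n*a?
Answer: -39867/2461 ≈ -16.200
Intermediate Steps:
k(n, a) = 4 + a*n (k(n, a) = 4 + n*a = 4 + a*n)
K(E) = 4 + E² + 97*E (K(E) = (E² + 84*E) + (4 + E*13) = (E² + 84*E) + (4 + 13*E) = 4 + E² + 97*E)
K(238)/(((108 + 106)*(-23))) = (4 + 238² + 97*238)/(((108 + 106)*(-23))) = (4 + 56644 + 23086)/((214*(-23))) = 79734/(-4922) = 79734*(-1/4922) = -39867/2461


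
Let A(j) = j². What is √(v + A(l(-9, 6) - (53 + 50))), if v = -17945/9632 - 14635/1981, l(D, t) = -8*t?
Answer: √10584332990054726/681464 ≈ 150.97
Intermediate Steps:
v = -25216195/2725856 (v = -17945*1/9632 - 14635*1/1981 = -17945/9632 - 14635/1981 = -25216195/2725856 ≈ -9.2507)
√(v + A(l(-9, 6) - (53 + 50))) = √(-25216195/2725856 + (-8*6 - (53 + 50))²) = √(-25216195/2725856 + (-48 - 1*103)²) = √(-25216195/2725856 + (-48 - 103)²) = √(-25216195/2725856 + (-151)²) = √(-25216195/2725856 + 22801) = √(62127026461/2725856) = √10584332990054726/681464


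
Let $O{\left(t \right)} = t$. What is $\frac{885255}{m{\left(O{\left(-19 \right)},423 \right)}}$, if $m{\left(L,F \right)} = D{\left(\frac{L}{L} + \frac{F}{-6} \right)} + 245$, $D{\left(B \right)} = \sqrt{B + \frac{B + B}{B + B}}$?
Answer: $\frac{433774950}{120187} - \frac{885255 i \sqrt{274}}{120187} \approx 3609.2 - 121.92 i$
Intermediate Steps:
$D{\left(B \right)} = \sqrt{1 + B}$ ($D{\left(B \right)} = \sqrt{B + \frac{2 B}{2 B}} = \sqrt{B + 2 B \frac{1}{2 B}} = \sqrt{B + 1} = \sqrt{1 + B}$)
$m{\left(L,F \right)} = 245 + \sqrt{2 - \frac{F}{6}}$ ($m{\left(L,F \right)} = \sqrt{1 + \left(\frac{L}{L} + \frac{F}{-6}\right)} + 245 = \sqrt{1 + \left(1 + F \left(- \frac{1}{6}\right)\right)} + 245 = \sqrt{1 - \left(-1 + \frac{F}{6}\right)} + 245 = \sqrt{2 - \frac{F}{6}} + 245 = 245 + \sqrt{2 - \frac{F}{6}}$)
$\frac{885255}{m{\left(O{\left(-19 \right)},423 \right)}} = \frac{885255}{245 + \frac{\sqrt{72 - 2538}}{6}} = \frac{885255}{245 + \frac{\sqrt{-2466}}{6}} = \frac{885255}{245 + \frac{3 i \sqrt{274}}{6}} = \frac{885255}{245 + \frac{i \sqrt{274}}{2}}$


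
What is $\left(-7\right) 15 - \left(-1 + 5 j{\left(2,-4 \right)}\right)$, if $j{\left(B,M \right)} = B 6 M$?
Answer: $136$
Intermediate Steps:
$j{\left(B,M \right)} = 6 B M$
$\left(-7\right) 15 - \left(-1 + 5 j{\left(2,-4 \right)}\right) = \left(-7\right) 15 - \left(-1 + 5 \cdot 6 \cdot 2 \left(-4\right)\right) = -105 + \left(\left(-5\right) \left(-48\right) + 1\right) = -105 + \left(240 + 1\right) = -105 + 241 = 136$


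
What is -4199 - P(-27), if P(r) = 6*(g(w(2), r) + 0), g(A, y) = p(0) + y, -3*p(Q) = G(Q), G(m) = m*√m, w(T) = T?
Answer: -4037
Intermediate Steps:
G(m) = m^(3/2)
p(Q) = -Q^(3/2)/3
g(A, y) = y (g(A, y) = -0^(3/2)/3 + y = -⅓*0 + y = 0 + y = y)
P(r) = 6*r (P(r) = 6*(r + 0) = 6*r)
-4199 - P(-27) = -4199 - 6*(-27) = -4199 - 1*(-162) = -4199 + 162 = -4037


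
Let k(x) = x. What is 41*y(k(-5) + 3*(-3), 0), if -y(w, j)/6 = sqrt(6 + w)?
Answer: -492*I*sqrt(2) ≈ -695.79*I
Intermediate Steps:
y(w, j) = -6*sqrt(6 + w)
41*y(k(-5) + 3*(-3), 0) = 41*(-6*sqrt(6 + (-5 + 3*(-3)))) = 41*(-6*sqrt(6 + (-5 - 9))) = 41*(-6*sqrt(6 - 14)) = 41*(-12*I*sqrt(2)) = -492*I*sqrt(2)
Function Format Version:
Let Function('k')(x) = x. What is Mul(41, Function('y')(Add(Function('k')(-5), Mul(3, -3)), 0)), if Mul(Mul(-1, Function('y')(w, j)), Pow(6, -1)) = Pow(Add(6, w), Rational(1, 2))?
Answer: Mul(-492, I, Pow(2, Rational(1, 2))) ≈ Mul(-695.79, I)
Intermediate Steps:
Function('y')(w, j) = Mul(-6, Pow(Add(6, w), Rational(1, 2)))
Mul(41, Function('y')(Add(Function('k')(-5), Mul(3, -3)), 0)) = Mul(41, Mul(-6, Pow(Add(6, Add(-5, Mul(3, -3))), Rational(1, 2)))) = Mul(41, Mul(-6, Pow(Add(6, Add(-5, -9)), Rational(1, 2)))) = Mul(41, Mul(-6, Pow(Add(6, -14), Rational(1, 2)))) = Mul(41, Mul(-6, Pow(-8, Rational(1, 2)))) = Mul(41, Mul(-6, Mul(2, I, Pow(2, Rational(1, 2))))) = Mul(41, Mul(-12, I, Pow(2, Rational(1, 2)))) = Mul(-492, I, Pow(2, Rational(1, 2)))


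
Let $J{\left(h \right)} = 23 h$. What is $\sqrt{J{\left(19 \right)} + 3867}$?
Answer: $4 \sqrt{269} \approx 65.605$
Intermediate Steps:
$\sqrt{J{\left(19 \right)} + 3867} = \sqrt{23 \cdot 19 + 3867} = \sqrt{437 + 3867} = \sqrt{4304} = 4 \sqrt{269}$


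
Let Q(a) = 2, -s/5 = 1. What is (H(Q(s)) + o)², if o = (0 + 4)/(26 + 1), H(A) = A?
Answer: 3364/729 ≈ 4.6145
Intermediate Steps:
s = -5 (s = -5*1 = -5)
o = 4/27 ≈ 0.14815
(H(Q(s)) + o)² = (2 + 4/27)² = (58/27)² = 3364/729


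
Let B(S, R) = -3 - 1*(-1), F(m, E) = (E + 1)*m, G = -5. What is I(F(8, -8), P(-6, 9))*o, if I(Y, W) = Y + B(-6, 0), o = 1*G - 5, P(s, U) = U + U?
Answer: 580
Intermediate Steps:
F(m, E) = m*(1 + E) (F(m, E) = (1 + E)*m = m*(1 + E))
P(s, U) = 2*U
B(S, R) = -2 (B(S, R) = -3 + 1 = -2)
o = -10 (o = 1*(-5) - 5 = -5 - 5 = -10)
I(Y, W) = -2 + Y (I(Y, W) = Y - 2 = -2 + Y)
I(F(8, -8), P(-6, 9))*o = (-2 + 8*(1 - 8))*(-10) = (-2 + 8*(-7))*(-10) = (-2 - 56)*(-10) = -58*(-10) = 580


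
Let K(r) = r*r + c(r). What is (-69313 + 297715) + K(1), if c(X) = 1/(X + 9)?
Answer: 2284031/10 ≈ 2.2840e+5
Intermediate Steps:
c(X) = 1/(9 + X)
K(r) = r**2 + 1/(9 + r) (K(r) = r*r + 1/(9 + r) = r**2 + 1/(9 + r))
(-69313 + 297715) + K(1) = (-69313 + 297715) + (1 + 1**2*(9 + 1))/(9 + 1) = 228402 + (1 + 1*10)/10 = 228402 + (1 + 10)/10 = 228402 + (1/10)*11 = 228402 + 11/10 = 2284031/10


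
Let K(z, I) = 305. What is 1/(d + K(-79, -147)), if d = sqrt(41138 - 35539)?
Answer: 305/87426 - sqrt(5599)/87426 ≈ 0.0026328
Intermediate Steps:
d = sqrt(5599) ≈ 74.826
1/(d + K(-79, -147)) = 1/(sqrt(5599) + 305) = 1/(305 + sqrt(5599))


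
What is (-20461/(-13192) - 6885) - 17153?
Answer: -317088835/13192 ≈ -24036.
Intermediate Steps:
(-20461/(-13192) - 6885) - 17153 = (-20461*(-1/13192) - 6885) - 17153 = (20461/13192 - 6885) - 17153 = -90806459/13192 - 17153 = -317088835/13192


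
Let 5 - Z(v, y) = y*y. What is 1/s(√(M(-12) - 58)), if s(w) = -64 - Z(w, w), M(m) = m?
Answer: -1/139 ≈ -0.0071942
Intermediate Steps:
Z(v, y) = 5 - y² (Z(v, y) = 5 - y*y = 5 - y²)
s(w) = -69 + w² (s(w) = -64 - (5 - w²) = -64 + (-5 + w²) = -69 + w²)
1/s(√(M(-12) - 58)) = 1/(-69 + (√(-12 - 58))²) = 1/(-69 + (√(-70))²) = 1/(-69 + (I*√70)²) = 1/(-69 - 70) = 1/(-139) = -1/139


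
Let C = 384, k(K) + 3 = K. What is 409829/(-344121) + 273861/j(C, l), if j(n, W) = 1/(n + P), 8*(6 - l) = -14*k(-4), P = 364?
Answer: 70492507833559/344121 ≈ 2.0485e+8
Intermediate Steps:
k(K) = -3 + K
l = -25/4 (l = 6 - (-7)*(-3 - 4)/4 = 6 - (-7)*(-7)/4 = 6 - ⅛*98 = 6 - 49/4 = -25/4 ≈ -6.2500)
j(n, W) = 1/(364 + n) (j(n, W) = 1/(n + 364) = 1/(364 + n))
409829/(-344121) + 273861/j(C, l) = 409829/(-344121) + 273861/(1/(364 + 384)) = 409829*(-1/344121) + 273861/(1/748) = -409829/344121 + 273861/(1/748) = -409829/344121 + 273861*748 = -409829/344121 + 204848028 = 70492507833559/344121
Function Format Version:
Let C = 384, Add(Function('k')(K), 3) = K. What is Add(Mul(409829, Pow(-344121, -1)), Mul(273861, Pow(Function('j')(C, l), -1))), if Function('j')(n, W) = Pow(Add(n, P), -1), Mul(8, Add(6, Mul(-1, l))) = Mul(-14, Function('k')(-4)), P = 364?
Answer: Rational(70492507833559, 344121) ≈ 2.0485e+8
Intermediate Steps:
Function('k')(K) = Add(-3, K)
l = Rational(-25, 4) (l = Add(6, Mul(Rational(-1, 8), Mul(-14, Add(-3, -4)))) = Add(6, Mul(Rational(-1, 8), Mul(-14, -7))) = Add(6, Mul(Rational(-1, 8), 98)) = Add(6, Rational(-49, 4)) = Rational(-25, 4) ≈ -6.2500)
Function('j')(n, W) = Pow(Add(364, n), -1) (Function('j')(n, W) = Pow(Add(n, 364), -1) = Pow(Add(364, n), -1))
Add(Mul(409829, Pow(-344121, -1)), Mul(273861, Pow(Function('j')(C, l), -1))) = Add(Mul(409829, Pow(-344121, -1)), Mul(273861, Pow(Pow(Add(364, 384), -1), -1))) = Add(Mul(409829, Rational(-1, 344121)), Mul(273861, Pow(Pow(748, -1), -1))) = Add(Rational(-409829, 344121), Mul(273861, Pow(Rational(1, 748), -1))) = Add(Rational(-409829, 344121), Mul(273861, 748)) = Add(Rational(-409829, 344121), 204848028) = Rational(70492507833559, 344121)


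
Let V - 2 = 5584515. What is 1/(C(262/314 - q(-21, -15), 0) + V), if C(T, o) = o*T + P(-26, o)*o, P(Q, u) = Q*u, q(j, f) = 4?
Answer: 1/5584517 ≈ 1.7907e-7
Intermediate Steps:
V = 5584517 (V = 2 + 5584515 = 5584517)
C(T, o) = -26*o**2 + T*o (C(T, o) = o*T + (-26*o)*o = T*o - 26*o**2 = -26*o**2 + T*o)
1/(C(262/314 - q(-21, -15), 0) + V) = 1/(0*((262/314 - 1*4) - 26*0) + 5584517) = 1/(0*((262*(1/314) - 4) + 0) + 5584517) = 1/(0*((131/157 - 4) + 0) + 5584517) = 1/(0*(-497/157 + 0) + 5584517) = 1/(0*(-497/157) + 5584517) = 1/(0 + 5584517) = 1/5584517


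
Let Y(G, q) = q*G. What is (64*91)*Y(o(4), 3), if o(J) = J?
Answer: 69888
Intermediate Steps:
Y(G, q) = G*q
(64*91)*Y(o(4), 3) = (64*91)*(4*3) = 5824*12 = 69888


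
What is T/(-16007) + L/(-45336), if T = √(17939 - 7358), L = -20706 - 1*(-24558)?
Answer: -321/3778 - √10581/16007 ≈ -0.091392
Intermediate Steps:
L = 3852 (L = -20706 + 24558 = 3852)
T = √10581 ≈ 102.86
T/(-16007) + L/(-45336) = √10581/(-16007) + 3852/(-45336) = √10581*(-1/16007) + 3852*(-1/45336) = -√10581/16007 - 321/3778 = -321/3778 - √10581/16007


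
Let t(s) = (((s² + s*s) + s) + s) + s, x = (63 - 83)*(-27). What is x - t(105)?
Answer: -21825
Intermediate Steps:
x = 540 (x = -20*(-27) = 540)
t(s) = 2*s² + 3*s (t(s) = (((s² + s²) + s) + s) + s = ((2*s² + s) + s) + s = ((s + 2*s²) + s) + s = (2*s + 2*s²) + s = 2*s² + 3*s)
x - t(105) = 540 - 105*(3 + 2*105) = 540 - 105*(3 + 210) = 540 - 105*213 = 540 - 1*22365 = 540 - 22365 = -21825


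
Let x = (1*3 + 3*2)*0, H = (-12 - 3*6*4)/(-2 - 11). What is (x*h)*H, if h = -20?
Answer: 0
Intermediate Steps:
H = 84/13 (H = (-12 - 18*4)/(-13) = (-12 - 72)*(-1/13) = -84*(-1/13) = 84/13 ≈ 6.4615)
x = 0 (x = (3 + 6)*0 = 9*0 = 0)
(x*h)*H = (0*(-20))*(84/13) = 0*(84/13) = 0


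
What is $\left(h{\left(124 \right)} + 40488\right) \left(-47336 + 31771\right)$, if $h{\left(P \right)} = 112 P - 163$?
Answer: $-843825345$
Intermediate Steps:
$h{\left(P \right)} = -163 + 112 P$
$\left(h{\left(124 \right)} + 40488\right) \left(-47336 + 31771\right) = \left(\left(-163 + 112 \cdot 124\right) + 40488\right) \left(-47336 + 31771\right) = \left(\left(-163 + 13888\right) + 40488\right) \left(-15565\right) = \left(13725 + 40488\right) \left(-15565\right) = 54213 \left(-15565\right) = -843825345$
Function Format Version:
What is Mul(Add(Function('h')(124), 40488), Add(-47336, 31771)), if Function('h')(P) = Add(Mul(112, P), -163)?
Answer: -843825345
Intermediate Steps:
Function('h')(P) = Add(-163, Mul(112, P))
Mul(Add(Function('h')(124), 40488), Add(-47336, 31771)) = Mul(Add(Add(-163, Mul(112, 124)), 40488), Add(-47336, 31771)) = Mul(Add(Add(-163, 13888), 40488), -15565) = Mul(Add(13725, 40488), -15565) = Mul(54213, -15565) = -843825345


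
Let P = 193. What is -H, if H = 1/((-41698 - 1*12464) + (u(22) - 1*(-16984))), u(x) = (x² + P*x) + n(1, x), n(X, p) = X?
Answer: 1/32447 ≈ 3.0820e-5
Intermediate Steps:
u(x) = 1 + x² + 193*x (u(x) = (x² + 193*x) + 1 = 1 + x² + 193*x)
H = -1/32447 (H = 1/((-41698 - 1*12464) + ((1 + 22² + 193*22) - 1*(-16984))) = 1/((-41698 - 12464) + ((1 + 484 + 4246) + 16984)) = 1/(-54162 + (4731 + 16984)) = 1/(-54162 + 21715) = 1/(-32447) = -1/32447 ≈ -3.0820e-5)
-H = -1*(-1/32447) = 1/32447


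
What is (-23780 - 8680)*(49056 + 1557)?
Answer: -1642897980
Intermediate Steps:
(-23780 - 8680)*(49056 + 1557) = -32460*50613 = -1642897980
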